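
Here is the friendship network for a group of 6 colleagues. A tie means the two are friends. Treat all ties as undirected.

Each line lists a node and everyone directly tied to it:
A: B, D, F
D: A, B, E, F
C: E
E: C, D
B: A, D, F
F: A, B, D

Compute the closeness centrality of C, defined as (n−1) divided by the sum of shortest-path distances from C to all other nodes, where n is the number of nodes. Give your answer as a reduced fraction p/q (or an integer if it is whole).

Distances from C: A:3, B:3, D:2, E:1, F:3. Sum = 12.
n = 6, so closeness = 5/12.

5/12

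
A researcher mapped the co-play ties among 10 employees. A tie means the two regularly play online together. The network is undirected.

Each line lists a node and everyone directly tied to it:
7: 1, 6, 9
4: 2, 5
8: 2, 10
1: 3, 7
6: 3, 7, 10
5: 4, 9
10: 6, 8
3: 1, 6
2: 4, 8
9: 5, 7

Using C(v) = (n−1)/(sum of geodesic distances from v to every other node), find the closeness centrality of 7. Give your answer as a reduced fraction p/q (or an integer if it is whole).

Distances from 7: 1:1, 2:4, 3:2, 4:3, 5:2, 6:1, 8:3, 9:1, 10:2. Sum = 19.
n = 10, so closeness = 9/19.

9/19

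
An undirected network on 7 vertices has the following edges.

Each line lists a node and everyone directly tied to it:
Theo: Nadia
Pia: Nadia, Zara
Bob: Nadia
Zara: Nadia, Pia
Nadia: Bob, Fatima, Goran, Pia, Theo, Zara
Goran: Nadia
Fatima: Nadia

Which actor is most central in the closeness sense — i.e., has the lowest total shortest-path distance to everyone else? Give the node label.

Nadia

Farness (sum of distances to all others) for each node — Bob:11, Fatima:11, Goran:11, Nadia:6, Pia:10, Theo:11, Zara:10.
The smallest farness is 6, for Nadia, so Nadia has the highest closeness.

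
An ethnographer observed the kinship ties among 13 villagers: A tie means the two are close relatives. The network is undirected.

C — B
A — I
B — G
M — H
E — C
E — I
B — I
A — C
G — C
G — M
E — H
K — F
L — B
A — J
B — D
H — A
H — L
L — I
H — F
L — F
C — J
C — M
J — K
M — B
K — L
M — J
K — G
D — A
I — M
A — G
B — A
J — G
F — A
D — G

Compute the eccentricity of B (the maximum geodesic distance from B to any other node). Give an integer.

Distances from B: A:1, C:1, D:1, E:2, F:2, G:1, H:2, I:1, J:2, K:2, L:1, M:1.
The largest is 2 (to H, J, E, F, and K), so the eccentricity of B is 2.

2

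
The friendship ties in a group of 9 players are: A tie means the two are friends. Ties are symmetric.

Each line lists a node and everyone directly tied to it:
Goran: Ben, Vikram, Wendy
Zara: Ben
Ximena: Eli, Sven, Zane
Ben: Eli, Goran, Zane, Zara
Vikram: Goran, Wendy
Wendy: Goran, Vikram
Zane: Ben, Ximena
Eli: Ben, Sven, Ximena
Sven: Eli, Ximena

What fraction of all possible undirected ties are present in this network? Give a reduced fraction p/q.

11/36

There are 11 edges and 9 nodes, so the maximum possible is C(9,2) = 36.
Density = 11/36.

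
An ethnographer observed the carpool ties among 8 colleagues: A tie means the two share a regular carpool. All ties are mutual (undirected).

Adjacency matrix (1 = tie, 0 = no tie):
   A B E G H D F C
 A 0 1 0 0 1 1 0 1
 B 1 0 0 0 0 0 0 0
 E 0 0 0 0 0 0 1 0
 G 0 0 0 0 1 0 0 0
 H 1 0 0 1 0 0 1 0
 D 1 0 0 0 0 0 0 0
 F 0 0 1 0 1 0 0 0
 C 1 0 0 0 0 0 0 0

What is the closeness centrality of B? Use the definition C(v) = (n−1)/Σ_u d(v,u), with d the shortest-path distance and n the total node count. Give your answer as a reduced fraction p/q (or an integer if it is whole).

Distances from B: A:1, C:2, D:2, E:4, F:3, G:3, H:2. Sum = 17.
n = 8, so closeness = 7/17.

7/17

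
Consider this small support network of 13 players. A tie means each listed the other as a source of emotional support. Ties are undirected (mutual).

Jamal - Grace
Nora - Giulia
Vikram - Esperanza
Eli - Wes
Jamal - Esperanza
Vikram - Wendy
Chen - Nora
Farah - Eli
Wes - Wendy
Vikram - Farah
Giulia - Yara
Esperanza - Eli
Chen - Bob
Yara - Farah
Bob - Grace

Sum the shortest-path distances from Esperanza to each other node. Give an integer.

30

Distances from Esperanza: Bob:3, Chen:4, Eli:1, Farah:2, Giulia:4, Grace:2, Jamal:1, Nora:5, Vikram:1, Wendy:2, Wes:2, Yara:3.
Sum = 3 + 4 + 1 + 2 + 4 + 2 + 1 + 5 + 1 + 2 + 2 + 3 = 30.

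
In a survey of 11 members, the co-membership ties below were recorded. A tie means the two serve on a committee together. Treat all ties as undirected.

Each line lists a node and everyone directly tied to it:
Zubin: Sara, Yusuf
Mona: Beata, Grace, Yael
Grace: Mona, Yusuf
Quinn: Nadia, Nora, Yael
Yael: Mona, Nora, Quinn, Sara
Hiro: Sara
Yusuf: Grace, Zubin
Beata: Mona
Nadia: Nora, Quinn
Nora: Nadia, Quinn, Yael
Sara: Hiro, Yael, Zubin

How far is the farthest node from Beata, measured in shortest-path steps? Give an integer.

Distances from Beata: Grace:2, Hiro:4, Mona:1, Nadia:4, Nora:3, Quinn:3, Sara:3, Yael:2, Yusuf:3, Zubin:4.
The largest is 4 (to Nadia, Hiro, and Zubin), so the eccentricity of Beata is 4.

4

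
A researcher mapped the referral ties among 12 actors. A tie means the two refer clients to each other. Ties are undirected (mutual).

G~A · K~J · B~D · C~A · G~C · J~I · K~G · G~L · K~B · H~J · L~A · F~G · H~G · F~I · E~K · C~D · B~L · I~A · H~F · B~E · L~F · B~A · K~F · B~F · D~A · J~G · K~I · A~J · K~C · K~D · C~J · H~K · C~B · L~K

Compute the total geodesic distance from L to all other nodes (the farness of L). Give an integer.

17

Distances from L: A:1, B:1, C:2, D:2, E:2, F:1, G:1, H:2, I:2, J:2, K:1.
Sum = 1 + 1 + 2 + 2 + 2 + 1 + 1 + 2 + 2 + 2 + 1 = 17.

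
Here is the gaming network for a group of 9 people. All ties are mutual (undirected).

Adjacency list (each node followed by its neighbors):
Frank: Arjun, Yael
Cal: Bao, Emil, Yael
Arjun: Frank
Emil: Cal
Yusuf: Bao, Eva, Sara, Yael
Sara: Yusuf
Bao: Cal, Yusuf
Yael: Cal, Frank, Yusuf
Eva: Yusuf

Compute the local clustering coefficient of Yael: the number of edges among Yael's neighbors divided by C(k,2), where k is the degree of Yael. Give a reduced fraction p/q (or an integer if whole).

0

Yael's neighbors: Cal, Frank, and Yusuf (k = 3).
Possible neighbor pairs: C(3,2) = 3. Edges among them: none → e = 0.
Clustering(Yael) = 0/3 = 0.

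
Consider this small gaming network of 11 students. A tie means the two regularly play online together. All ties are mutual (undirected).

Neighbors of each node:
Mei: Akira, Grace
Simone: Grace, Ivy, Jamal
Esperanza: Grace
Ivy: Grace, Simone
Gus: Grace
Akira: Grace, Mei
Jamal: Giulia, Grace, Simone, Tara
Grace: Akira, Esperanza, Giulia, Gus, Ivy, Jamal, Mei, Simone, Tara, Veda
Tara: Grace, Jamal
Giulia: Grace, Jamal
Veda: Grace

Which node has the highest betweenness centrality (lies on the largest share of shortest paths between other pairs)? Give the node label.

Unnormalized betweenness of each node: Akira:0, Esperanza:0, Giulia:0, Grace:38, Gus:0, Ivy:0, Jamal:3/2, Mei:0, Simone:1/2, Tara:0, Veda:0.
Grace has the largest value, 38, making it the main broker — the node through which the most shortest paths run.

Grace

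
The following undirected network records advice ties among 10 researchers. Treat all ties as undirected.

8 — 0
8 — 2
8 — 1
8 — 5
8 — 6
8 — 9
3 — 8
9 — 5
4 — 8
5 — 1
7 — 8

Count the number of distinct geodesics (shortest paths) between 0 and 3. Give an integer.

1

The shortest distance is 2, and the only length-2 path is 0–8–3. So there is exactly 1 shortest path.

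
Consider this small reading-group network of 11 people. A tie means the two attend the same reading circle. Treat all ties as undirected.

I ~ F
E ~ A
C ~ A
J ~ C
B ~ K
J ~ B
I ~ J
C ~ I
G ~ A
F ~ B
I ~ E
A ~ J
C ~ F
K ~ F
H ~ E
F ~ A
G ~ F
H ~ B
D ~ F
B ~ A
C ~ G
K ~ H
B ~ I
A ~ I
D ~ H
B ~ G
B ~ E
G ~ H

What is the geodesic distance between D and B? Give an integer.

2

One shortest route is D – H – B, which uses 2 edges, and D and B are not directly tied, so nothing shorter exists. So d(D,B) = 2.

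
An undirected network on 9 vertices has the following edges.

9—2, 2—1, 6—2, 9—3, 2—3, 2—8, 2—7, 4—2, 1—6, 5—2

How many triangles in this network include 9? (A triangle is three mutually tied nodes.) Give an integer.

1

9's neighbors: 2 and 3.
Neighbor pairs that are themselves tied: 9–2–3. Each forms one triangle with 9, for 1 in total.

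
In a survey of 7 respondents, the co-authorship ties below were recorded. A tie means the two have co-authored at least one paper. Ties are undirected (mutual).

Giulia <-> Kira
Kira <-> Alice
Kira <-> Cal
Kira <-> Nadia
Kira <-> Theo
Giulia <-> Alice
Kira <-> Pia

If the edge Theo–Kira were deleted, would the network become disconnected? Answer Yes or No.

Yes

Without the Theo–Kira edge there is no alternate route between Theo and Kira, so the network disconnects. It is a bridge.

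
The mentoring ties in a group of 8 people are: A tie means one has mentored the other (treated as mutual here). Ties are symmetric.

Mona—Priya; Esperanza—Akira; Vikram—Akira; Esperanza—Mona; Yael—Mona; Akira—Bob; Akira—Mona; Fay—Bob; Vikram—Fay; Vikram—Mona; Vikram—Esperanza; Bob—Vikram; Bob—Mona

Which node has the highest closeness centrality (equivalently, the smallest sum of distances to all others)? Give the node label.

Mona

Farness (sum of distances to all others) for each node — Akira:10, Bob:10, Esperanza:11, Fay:14, Mona:8, Priya:14, Vikram:9, Yael:14.
The smallest farness is 8, for Mona, so Mona has the highest closeness.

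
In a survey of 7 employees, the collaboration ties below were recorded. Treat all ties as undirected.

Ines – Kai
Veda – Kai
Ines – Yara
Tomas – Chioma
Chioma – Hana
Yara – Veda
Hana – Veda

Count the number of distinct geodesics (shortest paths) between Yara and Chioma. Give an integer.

1

The shortest distance is 3, and the only length-3 path is Yara–Veda–Hana–Chioma. So there is exactly 1 shortest path.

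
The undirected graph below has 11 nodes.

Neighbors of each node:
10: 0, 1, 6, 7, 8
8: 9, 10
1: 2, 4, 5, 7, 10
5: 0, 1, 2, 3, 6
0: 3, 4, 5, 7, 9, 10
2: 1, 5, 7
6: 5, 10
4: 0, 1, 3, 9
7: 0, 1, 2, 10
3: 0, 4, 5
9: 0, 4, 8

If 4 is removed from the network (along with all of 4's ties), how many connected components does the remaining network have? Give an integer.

1

4's neighbors (0, 1, 3, and 9) remain reachable from one another through other ties, so the rest of the network stays in one piece.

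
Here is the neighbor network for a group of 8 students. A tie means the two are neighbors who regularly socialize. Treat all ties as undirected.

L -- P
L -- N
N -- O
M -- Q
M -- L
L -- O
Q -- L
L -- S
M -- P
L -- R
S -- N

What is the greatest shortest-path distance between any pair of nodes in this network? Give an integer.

Eccentricity of each node (its greatest distance to any other): L:1, M:2, N:2, O:2, P:2, Q:2, R:2, S:2.
The maximum eccentricity is 2, realized for instance by the pair R–O via R – L – O. So the diameter is 2.

2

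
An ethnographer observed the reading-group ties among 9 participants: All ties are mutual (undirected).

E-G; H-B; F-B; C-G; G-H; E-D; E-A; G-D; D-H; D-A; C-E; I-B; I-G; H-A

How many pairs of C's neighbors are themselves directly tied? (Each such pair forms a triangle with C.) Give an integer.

1

C's neighbors: E and G.
Neighbor pairs that are themselves tied: C–E–G. Each forms one triangle with C, for 1 in total.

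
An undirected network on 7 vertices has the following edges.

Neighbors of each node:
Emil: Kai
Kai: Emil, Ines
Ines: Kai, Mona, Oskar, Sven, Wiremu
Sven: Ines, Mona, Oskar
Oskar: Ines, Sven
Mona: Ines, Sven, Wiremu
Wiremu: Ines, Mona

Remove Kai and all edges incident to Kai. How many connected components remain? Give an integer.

2

Without Kai, the remaining ties split the others into: {Emil}; {Ines, Mona, Oskar, Sven, Wiremu}.
That's 2 separate components.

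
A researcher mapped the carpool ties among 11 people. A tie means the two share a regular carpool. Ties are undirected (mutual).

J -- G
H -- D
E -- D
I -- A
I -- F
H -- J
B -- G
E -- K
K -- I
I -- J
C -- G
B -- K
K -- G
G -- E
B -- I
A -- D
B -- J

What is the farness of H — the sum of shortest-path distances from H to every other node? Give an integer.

21

Distances from H: A:2, B:2, C:3, D:1, E:2, F:3, G:2, I:2, J:1, K:3.
Sum = 2 + 2 + 3 + 1 + 2 + 3 + 2 + 2 + 1 + 3 = 21.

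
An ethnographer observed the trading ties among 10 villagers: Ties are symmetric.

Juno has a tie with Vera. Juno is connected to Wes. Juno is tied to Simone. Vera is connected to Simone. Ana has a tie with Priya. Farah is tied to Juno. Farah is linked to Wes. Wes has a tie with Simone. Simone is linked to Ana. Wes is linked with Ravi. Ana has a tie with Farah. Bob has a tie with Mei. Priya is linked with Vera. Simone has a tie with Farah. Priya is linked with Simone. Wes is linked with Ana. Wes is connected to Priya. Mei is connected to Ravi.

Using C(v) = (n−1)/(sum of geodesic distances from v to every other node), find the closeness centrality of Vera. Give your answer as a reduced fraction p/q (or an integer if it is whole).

3/7

Distances from Vera: Ana:2, Bob:5, Farah:2, Juno:1, Mei:4, Priya:1, Ravi:3, Simone:1, Wes:2. Sum = 21.
n = 10, so closeness = 9/21 = 3/7.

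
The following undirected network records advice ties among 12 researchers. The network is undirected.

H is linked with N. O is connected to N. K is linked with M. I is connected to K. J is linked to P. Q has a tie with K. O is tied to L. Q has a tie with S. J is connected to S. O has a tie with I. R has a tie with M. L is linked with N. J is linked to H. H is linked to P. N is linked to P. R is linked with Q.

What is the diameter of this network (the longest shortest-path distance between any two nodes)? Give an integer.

Eccentricity of each node (its greatest distance to any other): H:5, I:4, J:4, K:4, L:5, M:5, N:5, O:4, P:5, Q:4, R:5, S:4.
The maximum eccentricity is 5, realized for instance by the pair P–M via P – N – O – I – K – M. So the diameter is 5.

5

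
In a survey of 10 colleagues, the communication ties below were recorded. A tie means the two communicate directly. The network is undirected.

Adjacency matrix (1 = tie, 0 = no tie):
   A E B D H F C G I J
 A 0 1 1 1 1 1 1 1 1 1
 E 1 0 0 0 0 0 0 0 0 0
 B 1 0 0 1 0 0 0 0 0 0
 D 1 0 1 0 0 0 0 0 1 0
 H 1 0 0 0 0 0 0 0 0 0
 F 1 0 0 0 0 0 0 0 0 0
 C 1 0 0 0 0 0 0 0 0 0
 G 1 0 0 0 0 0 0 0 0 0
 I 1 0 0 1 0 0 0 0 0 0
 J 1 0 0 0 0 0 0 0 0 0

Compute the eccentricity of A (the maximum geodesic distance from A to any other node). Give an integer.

Distances from A: B:1, C:1, D:1, E:1, F:1, G:1, H:1, I:1, J:1.
The largest is 1 (to E, B, D, H, F, C, G, I, and J), so the eccentricity of A is 1.

1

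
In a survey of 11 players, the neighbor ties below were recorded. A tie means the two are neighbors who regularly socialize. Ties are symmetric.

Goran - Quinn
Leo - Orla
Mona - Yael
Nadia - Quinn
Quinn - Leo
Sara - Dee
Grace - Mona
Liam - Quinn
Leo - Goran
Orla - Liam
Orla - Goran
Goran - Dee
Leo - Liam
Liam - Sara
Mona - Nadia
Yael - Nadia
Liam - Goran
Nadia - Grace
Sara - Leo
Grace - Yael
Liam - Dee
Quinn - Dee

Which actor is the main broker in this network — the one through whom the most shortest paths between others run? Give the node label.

Unnormalized betweenness of each node: Dee:2, Goran:29/12, Grace:0, Leo:25/6, Liam:59/12, Mona:0, Nadia:21, Orla:0, Quinn:97/4, Sara:1/4, Yael:0.
Quinn has the largest value, 97/4, making it the main broker — the node through which the most shortest paths run.

Quinn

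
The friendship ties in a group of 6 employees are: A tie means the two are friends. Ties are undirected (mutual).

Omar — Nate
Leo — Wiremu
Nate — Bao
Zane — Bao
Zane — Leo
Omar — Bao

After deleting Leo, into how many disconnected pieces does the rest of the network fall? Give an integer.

Without Leo, the remaining ties split the others into: {Bao, Nate, Omar, Zane}; {Wiremu}.
That's 2 separate components.

2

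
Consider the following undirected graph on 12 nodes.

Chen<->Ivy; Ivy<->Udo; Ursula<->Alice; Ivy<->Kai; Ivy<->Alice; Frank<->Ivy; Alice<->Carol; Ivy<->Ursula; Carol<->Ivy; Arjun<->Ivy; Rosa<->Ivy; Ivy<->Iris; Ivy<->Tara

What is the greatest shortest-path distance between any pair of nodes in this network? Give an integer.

Eccentricity of each node (its greatest distance to any other): Alice:2, Arjun:2, Carol:2, Chen:2, Frank:2, Iris:2, Ivy:1, Kai:2, Rosa:2, Tara:2, Udo:2, Ursula:2.
The maximum eccentricity is 2, realized for instance by the pair Kai–Frank via Kai – Ivy – Frank. So the diameter is 2.

2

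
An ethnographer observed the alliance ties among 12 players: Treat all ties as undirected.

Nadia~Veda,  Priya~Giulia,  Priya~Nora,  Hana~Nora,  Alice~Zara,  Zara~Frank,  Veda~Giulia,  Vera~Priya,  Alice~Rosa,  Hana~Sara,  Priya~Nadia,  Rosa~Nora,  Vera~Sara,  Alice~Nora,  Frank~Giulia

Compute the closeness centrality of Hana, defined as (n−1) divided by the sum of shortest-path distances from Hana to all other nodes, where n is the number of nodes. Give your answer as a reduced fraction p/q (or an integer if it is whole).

Distances from Hana: Alice:2, Frank:4, Giulia:3, Nadia:3, Nora:1, Priya:2, Rosa:2, Sara:1, Veda:4, Vera:2, Zara:3. Sum = 27.
n = 12, so closeness = 11/27.

11/27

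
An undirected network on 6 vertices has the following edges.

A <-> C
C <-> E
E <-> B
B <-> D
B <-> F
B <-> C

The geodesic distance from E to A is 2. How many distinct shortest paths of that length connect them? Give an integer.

The shortest distance is 2, and the only length-2 path is E–C–A. So there is exactly 1 shortest path.

1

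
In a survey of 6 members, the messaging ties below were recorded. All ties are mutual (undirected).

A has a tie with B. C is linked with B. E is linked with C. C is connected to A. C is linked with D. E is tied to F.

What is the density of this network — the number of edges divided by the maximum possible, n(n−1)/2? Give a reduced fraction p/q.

There are 6 edges and 6 nodes, so the maximum possible is C(6,2) = 15.
Density = 6/15 = 2/5.

2/5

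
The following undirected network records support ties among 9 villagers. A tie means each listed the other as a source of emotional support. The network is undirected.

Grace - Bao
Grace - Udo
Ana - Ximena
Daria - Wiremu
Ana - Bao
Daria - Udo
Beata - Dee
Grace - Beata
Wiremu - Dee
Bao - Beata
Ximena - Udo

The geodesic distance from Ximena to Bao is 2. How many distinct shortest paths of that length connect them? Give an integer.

1

The shortest distance is 2, and the only length-2 path is Ximena–Ana–Bao. So there is exactly 1 shortest path.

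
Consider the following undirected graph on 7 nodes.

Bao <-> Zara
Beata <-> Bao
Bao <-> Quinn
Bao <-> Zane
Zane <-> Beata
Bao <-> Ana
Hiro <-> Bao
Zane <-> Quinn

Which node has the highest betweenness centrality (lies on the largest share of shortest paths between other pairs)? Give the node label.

Bao

Unnormalized betweenness of each node: Ana:0, Bao:25/2, Beata:0, Hiro:0, Quinn:0, Zane:1/2, Zara:0.
Bao has the largest value, 25/2, making it the main broker — the node through which the most shortest paths run.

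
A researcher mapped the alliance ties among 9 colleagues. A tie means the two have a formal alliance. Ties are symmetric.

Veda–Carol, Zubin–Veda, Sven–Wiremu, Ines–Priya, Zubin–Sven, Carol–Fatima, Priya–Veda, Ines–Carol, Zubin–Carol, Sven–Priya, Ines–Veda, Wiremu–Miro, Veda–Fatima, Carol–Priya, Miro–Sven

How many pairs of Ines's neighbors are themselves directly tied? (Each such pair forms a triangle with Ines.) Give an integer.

Ines's neighbors: Carol, Priya, and Veda.
Neighbor pairs that are themselves tied: Ines–Carol–Priya; Ines–Carol–Veda; Ines–Priya–Veda. Each forms one triangle with Ines, for 3 in total.

3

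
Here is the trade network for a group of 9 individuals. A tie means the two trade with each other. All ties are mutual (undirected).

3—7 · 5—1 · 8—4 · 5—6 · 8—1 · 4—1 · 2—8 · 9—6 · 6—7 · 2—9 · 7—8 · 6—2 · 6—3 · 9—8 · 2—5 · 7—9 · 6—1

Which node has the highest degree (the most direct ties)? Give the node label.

Degrees — 1:4, 2:4, 3:2, 4:2, 5:3, 6:6, 7:4, 8:5, 9:4.
The maximum is 6, attained only by 6.

6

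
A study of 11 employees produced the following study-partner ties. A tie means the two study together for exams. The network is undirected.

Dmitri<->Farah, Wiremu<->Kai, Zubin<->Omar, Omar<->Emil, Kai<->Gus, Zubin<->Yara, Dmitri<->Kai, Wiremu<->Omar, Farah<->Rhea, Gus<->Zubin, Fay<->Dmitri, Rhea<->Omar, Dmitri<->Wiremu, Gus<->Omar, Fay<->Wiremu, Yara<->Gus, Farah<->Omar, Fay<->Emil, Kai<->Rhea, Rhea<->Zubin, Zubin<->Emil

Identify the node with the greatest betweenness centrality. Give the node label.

Omar

Unnormalized betweenness of each node: Dmitri:667/210, Emil:17/5, Farah:3/2, Fay:41/21, Gus:67/14, Kai:157/30, Omar:2029/210, Rhea:39/14, Wiremu:317/105, Yara:0, Zubin:227/35.
Omar has the largest value, 2029/210, making it the main broker — the node through which the most shortest paths run.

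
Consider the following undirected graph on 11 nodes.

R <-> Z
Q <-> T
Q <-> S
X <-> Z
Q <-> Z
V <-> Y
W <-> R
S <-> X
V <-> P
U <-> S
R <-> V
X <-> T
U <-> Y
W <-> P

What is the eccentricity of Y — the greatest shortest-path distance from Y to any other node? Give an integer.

4

Distances from Y: P:2, Q:3, R:2, S:2, T:4, U:1, V:1, W:3, X:3, Z:3.
The largest is 4 (to T), so the eccentricity of Y is 4.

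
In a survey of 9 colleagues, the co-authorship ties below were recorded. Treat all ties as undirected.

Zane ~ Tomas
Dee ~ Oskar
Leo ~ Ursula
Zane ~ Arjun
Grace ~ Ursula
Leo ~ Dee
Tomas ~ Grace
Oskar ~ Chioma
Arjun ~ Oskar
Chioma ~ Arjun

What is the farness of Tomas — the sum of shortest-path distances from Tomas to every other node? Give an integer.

19

Distances from Tomas: Arjun:2, Chioma:3, Dee:4, Grace:1, Leo:3, Oskar:3, Ursula:2, Zane:1.
Sum = 2 + 3 + 4 + 1 + 3 + 3 + 2 + 1 = 19.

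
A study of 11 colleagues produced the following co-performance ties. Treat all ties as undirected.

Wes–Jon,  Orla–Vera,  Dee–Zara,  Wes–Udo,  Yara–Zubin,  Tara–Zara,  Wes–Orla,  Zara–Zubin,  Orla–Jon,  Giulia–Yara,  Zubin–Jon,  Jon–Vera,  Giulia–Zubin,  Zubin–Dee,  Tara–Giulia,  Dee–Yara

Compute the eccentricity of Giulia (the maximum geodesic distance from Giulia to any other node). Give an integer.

Distances from Giulia: Dee:2, Jon:2, Orla:3, Tara:1, Udo:4, Vera:3, Wes:3, Yara:1, Zara:2, Zubin:1.
The largest is 4 (to Udo), so the eccentricity of Giulia is 4.

4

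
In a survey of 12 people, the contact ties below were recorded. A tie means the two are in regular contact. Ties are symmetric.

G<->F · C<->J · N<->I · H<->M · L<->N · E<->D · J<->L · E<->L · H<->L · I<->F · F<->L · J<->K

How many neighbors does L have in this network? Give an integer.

5

L is directly tied to E, F, H, J, and N. That is 5 neighbors, so the degree of L is 5.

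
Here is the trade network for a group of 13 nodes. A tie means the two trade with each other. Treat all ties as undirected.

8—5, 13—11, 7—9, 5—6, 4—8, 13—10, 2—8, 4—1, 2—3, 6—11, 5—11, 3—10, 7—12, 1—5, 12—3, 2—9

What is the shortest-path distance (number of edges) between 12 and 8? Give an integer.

One shortest route is 12 – 3 – 2 – 8, which uses 3 edges, and at distance 2 from 12 we only reach {2, 9, 10}, which does not include 8. So d(12,8) = 3.

3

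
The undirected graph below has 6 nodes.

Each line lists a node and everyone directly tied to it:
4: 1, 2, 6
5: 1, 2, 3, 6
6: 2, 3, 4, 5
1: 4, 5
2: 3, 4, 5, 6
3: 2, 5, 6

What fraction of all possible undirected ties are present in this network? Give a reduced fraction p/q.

2/3

There are 10 edges and 6 nodes, so the maximum possible is C(6,2) = 15.
Density = 10/15 = 2/3.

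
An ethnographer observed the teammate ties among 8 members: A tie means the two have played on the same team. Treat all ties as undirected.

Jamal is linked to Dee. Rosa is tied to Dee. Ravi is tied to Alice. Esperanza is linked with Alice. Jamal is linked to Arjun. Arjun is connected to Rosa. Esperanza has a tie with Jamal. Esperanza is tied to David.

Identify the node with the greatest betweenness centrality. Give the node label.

Esperanza

Unnormalized betweenness of each node: Alice:6, Arjun:5/2, David:0, Dee:5/2, Esperanza:14, Jamal:25/2, Ravi:0, Rosa:1/2.
Esperanza has the largest value, 14, making it the main broker — the node through which the most shortest paths run.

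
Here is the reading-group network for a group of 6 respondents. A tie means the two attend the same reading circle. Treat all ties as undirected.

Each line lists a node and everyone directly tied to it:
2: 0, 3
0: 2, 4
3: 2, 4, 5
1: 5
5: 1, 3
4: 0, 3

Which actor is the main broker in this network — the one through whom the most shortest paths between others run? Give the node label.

3

Unnormalized betweenness of each node: 0:1/2, 1:0, 2:3/2, 3:13/2, 4:3/2, 5:4.
3 has the largest value, 13/2, making it the main broker — the node through which the most shortest paths run.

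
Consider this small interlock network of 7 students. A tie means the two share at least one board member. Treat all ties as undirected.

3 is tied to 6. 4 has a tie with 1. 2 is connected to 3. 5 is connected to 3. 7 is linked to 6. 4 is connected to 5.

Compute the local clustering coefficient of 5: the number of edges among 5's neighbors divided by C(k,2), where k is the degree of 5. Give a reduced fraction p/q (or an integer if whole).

5's neighbors: 3 and 4 (k = 2).
Possible neighbor pairs: C(2,2) = 1. Edges among them: none → e = 0.
Clustering(5) = 0/1.

0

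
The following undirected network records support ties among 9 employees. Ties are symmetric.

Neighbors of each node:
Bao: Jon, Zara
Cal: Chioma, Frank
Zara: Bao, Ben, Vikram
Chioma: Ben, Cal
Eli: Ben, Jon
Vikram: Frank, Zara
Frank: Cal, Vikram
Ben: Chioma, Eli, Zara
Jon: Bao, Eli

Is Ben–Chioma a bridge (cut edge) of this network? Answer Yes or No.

No

Even without that edge, Ben still reaches Chioma via Ben – Zara – Vikram – Frank – Cal – Chioma, so the network stays connected. Not a bridge.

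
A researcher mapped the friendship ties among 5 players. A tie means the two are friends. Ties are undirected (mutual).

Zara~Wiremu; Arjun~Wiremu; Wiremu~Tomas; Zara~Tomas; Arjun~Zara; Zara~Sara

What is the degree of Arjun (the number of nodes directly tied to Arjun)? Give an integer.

Arjun is directly tied to Wiremu and Zara. That is 2 neighbors, so the degree of Arjun is 2.

2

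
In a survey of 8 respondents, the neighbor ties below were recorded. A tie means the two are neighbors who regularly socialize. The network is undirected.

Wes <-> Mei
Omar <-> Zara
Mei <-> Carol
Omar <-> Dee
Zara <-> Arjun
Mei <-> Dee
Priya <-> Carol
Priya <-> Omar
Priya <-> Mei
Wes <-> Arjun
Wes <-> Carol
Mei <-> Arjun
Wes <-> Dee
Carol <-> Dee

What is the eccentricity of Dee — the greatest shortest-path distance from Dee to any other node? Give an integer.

Distances from Dee: Arjun:2, Carol:1, Mei:1, Omar:1, Priya:2, Wes:1, Zara:2.
The largest is 2 (to Arjun, Zara, and Priya), so the eccentricity of Dee is 2.

2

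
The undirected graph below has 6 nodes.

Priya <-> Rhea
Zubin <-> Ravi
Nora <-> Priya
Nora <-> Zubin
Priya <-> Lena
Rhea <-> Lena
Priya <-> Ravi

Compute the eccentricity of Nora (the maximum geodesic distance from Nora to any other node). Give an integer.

Distances from Nora: Lena:2, Priya:1, Ravi:2, Rhea:2, Zubin:1.
The largest is 2 (to Rhea, Lena, and Ravi), so the eccentricity of Nora is 2.

2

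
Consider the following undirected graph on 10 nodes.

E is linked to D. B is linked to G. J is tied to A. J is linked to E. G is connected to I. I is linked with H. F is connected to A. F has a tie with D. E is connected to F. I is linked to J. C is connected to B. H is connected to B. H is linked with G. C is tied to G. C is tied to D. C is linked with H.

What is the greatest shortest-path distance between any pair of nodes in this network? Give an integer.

4

Eccentricity of each node (its greatest distance to any other): A:4, B:4, C:3, D:3, E:3, F:3, G:3, H:3, I:3, J:3.
The maximum eccentricity is 4, realized for instance by the pair A–B via A – J – I – G – B. So the diameter is 4.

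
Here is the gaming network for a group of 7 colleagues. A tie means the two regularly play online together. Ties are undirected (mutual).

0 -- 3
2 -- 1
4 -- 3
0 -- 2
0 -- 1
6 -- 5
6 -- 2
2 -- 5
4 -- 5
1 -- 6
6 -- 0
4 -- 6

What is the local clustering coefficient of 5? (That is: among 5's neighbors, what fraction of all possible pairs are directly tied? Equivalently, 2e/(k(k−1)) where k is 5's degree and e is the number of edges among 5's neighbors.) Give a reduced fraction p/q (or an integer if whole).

5's neighbors: 2, 4, and 6 (k = 3).
Possible neighbor pairs: C(3,2) = 3. Edges among them: 2–6, 4–6 → e = 2.
Clustering(5) = 2/3.

2/3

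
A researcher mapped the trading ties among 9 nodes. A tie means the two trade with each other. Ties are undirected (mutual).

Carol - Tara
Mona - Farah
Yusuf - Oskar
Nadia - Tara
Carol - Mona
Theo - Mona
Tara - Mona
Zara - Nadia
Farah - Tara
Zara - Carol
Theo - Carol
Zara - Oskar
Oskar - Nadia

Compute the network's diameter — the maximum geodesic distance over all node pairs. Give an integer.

Eccentricity of each node (its greatest distance to any other): Carol:3, Farah:4, Mona:4, Nadia:3, Oskar:3, Tara:3, Theo:4, Yusuf:4, Zara:3.
The maximum eccentricity is 4, realized for instance by the pair Yusuf–Mona via Yusuf – Oskar – Nadia – Tara – Mona. So the diameter is 4.

4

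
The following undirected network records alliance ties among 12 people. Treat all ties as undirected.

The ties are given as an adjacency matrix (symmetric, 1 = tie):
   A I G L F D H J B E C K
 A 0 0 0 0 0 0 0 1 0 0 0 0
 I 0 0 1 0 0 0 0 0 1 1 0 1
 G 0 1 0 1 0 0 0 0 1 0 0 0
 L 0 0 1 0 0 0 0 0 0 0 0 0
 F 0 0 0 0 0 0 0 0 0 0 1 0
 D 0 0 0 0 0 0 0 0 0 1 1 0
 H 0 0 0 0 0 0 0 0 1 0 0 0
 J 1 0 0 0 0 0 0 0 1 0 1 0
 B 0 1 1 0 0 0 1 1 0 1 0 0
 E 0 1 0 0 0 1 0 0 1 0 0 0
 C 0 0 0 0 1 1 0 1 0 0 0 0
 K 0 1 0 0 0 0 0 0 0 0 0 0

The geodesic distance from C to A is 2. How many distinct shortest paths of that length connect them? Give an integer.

The shortest distance is 2, and the only length-2 path is C–J–A. So there is exactly 1 shortest path.

1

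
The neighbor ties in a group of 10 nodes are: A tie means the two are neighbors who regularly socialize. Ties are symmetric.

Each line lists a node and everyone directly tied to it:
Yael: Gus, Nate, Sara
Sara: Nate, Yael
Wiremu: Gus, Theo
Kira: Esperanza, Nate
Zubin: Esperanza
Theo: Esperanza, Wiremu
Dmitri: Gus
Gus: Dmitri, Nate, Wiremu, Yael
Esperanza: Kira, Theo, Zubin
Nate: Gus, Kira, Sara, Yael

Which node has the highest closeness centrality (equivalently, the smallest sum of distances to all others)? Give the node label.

Farness (sum of distances to all others) for each node — Dmitri:25, Esperanza:20, Gus:17, Kira:18, Nate:16, Sara:23, Theo:21, Wiremu:19, Yael:19, Zubin:28.
The smallest farness is 16, for Nate, so Nate has the highest closeness.

Nate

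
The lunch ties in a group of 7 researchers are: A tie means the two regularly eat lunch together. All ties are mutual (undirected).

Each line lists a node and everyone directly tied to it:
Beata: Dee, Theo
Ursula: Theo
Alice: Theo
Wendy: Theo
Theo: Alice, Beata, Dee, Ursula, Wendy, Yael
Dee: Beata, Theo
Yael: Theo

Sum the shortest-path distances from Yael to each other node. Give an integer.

11

Distances from Yael: Alice:2, Beata:2, Dee:2, Theo:1, Ursula:2, Wendy:2.
Sum = 2 + 2 + 2 + 1 + 2 + 2 = 11.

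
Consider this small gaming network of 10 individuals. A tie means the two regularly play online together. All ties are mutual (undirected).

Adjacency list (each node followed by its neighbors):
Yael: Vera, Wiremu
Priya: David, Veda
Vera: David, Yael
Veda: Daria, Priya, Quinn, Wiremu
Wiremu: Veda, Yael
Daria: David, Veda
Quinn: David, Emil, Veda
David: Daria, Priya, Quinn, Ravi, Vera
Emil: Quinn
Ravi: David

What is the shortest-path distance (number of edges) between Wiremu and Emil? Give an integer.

3

One shortest route is Wiremu – Veda – Quinn – Emil, which uses 3 edges, and at distance 2 from Wiremu we only reach {Daria, Priya, Quinn, Vera}, which does not include Emil. So d(Wiremu,Emil) = 3.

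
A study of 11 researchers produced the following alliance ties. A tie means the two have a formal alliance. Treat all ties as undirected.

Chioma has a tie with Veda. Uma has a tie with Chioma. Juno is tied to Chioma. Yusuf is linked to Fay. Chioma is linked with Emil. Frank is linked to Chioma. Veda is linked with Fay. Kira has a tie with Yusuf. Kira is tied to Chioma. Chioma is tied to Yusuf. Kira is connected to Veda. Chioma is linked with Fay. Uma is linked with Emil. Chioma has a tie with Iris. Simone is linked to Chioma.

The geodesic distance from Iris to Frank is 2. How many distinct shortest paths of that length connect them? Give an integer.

The shortest distance is 2, and the only length-2 path is Iris–Chioma–Frank. So there is exactly 1 shortest path.

1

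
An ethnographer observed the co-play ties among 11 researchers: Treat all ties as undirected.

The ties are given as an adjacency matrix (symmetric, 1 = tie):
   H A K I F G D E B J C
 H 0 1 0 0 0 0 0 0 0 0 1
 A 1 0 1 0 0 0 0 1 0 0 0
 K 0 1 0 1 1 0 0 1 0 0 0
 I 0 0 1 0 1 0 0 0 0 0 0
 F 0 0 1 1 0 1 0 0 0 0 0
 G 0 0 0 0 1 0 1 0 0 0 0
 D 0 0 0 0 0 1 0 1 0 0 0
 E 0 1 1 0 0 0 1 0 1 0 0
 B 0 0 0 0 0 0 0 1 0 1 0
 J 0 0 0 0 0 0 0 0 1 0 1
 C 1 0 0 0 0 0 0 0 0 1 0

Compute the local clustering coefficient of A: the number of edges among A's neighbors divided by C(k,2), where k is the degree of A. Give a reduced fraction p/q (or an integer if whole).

1/3

A's neighbors: E, H, and K (k = 3).
Possible neighbor pairs: C(3,2) = 3. Edges among them: E–K → e = 1.
Clustering(A) = 1/3.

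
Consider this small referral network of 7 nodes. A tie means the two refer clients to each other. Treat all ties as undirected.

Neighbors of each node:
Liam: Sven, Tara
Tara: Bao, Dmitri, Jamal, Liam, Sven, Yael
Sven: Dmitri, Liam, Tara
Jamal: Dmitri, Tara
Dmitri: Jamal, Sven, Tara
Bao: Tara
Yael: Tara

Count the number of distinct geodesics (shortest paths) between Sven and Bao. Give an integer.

The shortest distance is 2, and the only length-2 path is Sven–Tara–Bao. So there is exactly 1 shortest path.

1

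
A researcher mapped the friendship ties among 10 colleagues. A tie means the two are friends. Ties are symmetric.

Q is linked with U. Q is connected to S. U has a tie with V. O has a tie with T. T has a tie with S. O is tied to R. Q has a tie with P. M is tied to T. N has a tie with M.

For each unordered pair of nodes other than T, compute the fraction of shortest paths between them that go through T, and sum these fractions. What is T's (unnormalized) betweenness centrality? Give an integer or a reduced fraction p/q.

Pairs whose geodesics pass through T — S–N: 1; S–O: 1; S–R: 1; S–M: 1; U–N: 1; U–O: 1; U–R: 1; U–M: 1; Q–N: 1; Q–O: 1; Q–R: 1; Q–M: 1; V–N: 1; V–O: 1 … (+10 more pairs).
All other pairs contribute 0.
Summing the contributions gives betweenness(T) = 24.

24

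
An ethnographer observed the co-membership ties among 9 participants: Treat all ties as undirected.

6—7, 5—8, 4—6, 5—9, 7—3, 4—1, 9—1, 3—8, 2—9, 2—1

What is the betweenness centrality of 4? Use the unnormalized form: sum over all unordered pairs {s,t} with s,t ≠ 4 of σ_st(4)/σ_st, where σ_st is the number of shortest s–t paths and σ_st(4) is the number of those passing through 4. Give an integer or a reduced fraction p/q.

13/2

Pairs whose geodesics pass through 4 — 5–6: 1/2; 9–6: 1; 9–7: 1/2; 2–6: 1; 2–7: 1; 1–6: 1; 1–7: 1; 1–3: 1/2.
All other pairs contribute 0.
Summing the contributions gives betweenness(4) = 13/2.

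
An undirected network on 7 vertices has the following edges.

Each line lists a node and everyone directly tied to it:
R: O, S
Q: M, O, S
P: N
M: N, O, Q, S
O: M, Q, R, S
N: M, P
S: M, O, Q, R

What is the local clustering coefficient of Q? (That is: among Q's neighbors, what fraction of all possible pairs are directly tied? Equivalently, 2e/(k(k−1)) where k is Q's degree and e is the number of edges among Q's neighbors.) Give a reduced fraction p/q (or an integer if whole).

1

Q's neighbors: M, O, and S (k = 3).
Possible neighbor pairs: C(3,2) = 3. Edges among them: M–O, M–S, O–S → e = 3.
Clustering(Q) = 3/3 = 1.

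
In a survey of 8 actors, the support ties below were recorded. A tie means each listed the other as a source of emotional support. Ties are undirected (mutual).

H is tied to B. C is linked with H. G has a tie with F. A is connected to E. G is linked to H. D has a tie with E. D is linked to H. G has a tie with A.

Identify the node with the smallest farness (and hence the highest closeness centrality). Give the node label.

H

Farness (sum of distances to all others) for each node — A:14, B:16, C:16, D:13, E:15, F:17, G:11, H:10.
The smallest farness is 10, for H, so H has the highest closeness.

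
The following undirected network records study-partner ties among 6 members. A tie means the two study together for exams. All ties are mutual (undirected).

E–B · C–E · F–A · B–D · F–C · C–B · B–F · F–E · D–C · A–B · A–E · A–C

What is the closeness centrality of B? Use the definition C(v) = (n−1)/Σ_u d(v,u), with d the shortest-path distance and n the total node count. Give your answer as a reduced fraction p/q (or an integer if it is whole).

1

Distances from B: A:1, C:1, D:1, E:1, F:1. Sum = 5.
n = 6, so closeness = 5/5 = 1.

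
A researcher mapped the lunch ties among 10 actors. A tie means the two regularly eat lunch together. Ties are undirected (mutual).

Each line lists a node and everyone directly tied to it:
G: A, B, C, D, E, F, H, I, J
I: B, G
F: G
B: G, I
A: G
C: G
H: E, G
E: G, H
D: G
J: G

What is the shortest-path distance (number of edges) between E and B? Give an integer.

2

One shortest route is E – G – B, which uses 2 edges, and E and B are not directly tied, so nothing shorter exists. So d(E,B) = 2.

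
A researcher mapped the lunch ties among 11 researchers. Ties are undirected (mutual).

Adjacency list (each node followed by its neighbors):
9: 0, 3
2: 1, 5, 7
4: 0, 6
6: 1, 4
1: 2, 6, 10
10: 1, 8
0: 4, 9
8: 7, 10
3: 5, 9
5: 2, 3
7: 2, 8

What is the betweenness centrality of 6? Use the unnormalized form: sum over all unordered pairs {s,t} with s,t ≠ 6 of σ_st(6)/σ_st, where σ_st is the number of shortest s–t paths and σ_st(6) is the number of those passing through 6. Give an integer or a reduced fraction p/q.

Pairs whose geodesics pass through 6 — 10–9: 1/2; 10–0: 1; 10–4: 1; 8–0: 1; 8–4: 1; 7–0: 1/2; 7–4: 1; 2–0: 1/2; 2–4: 1; 5–4: 1/2; 9–1: 1/2; 0–1: 1; 4–1: 1.
All other pairs contribute 0.
Summing the contributions gives betweenness(6) = 21/2.

21/2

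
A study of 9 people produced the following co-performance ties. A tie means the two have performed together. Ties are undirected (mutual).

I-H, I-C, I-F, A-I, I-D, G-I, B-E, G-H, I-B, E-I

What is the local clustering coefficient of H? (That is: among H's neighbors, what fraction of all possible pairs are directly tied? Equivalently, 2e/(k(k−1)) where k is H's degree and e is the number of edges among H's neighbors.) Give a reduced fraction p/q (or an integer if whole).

H's neighbors: G and I (k = 2).
Possible neighbor pairs: C(2,2) = 1. Edges among them: G–I → e = 1.
Clustering(H) = 1/1.

1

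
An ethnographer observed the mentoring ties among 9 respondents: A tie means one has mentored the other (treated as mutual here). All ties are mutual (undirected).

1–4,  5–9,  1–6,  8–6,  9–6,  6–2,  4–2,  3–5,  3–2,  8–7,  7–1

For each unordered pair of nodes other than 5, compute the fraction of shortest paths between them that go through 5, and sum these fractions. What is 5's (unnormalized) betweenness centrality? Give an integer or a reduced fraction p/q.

1

Pairs whose geodesics pass through 5 — 3–9: 1.
All other pairs contribute 0.
Summing the contributions gives betweenness(5) = 1.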